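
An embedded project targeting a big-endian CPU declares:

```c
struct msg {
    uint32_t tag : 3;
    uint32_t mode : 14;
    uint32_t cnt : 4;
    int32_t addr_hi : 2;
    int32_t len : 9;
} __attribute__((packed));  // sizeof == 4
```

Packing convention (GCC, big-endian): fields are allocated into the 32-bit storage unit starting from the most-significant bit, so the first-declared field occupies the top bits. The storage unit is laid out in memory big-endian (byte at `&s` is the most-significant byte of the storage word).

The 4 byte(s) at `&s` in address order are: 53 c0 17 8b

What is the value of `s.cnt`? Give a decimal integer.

2

[0]=0x53 [1]=0xc0 [2]=0x17 [3]=0x8b (big-endian) → word 0x53c0178b
tag:3 @ bit 29 → (0x53c0178b>>29)&0x7 = 0x2
mode:14 @ bit 15 → (0x53c0178b>>15)&0x3fff = 0x2780
cnt:4 @ bit 11 → (0x53c0178b>>11)&0xf = 0x2  ←
addr_hi:2 @ bit 9 → (0x53c0178b>>9)&0x3 = 0x3
len:9 @ bit 0 → (0x53c0178b>>0)&0x1ff = 0x18b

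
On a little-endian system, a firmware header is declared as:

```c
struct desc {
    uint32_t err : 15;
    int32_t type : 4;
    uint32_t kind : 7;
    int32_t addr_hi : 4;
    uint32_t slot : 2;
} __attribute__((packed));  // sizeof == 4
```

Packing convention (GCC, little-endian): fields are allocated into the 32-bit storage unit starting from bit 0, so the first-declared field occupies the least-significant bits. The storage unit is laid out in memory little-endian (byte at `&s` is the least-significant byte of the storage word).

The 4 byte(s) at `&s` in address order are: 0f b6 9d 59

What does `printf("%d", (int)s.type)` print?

[0]=0x0f [1]=0xb6 [2]=0x9d [3]=0x59 (little-endian) → word 0x599db60f
err [0+:15] = (word>>0) & 0x7fff = 13839
type [15+:4] = (word>>15) & 0xf = 11  ←
kind [19+:7] = (word>>19) & 0x7f = 51
addr_hi [26+:4] = (word>>26) & 0xf = 6
slot [30+:2] = (word>>30) & 0x3 = 1
type signed 4b, MSB=1: 11 - 16 = -5

-5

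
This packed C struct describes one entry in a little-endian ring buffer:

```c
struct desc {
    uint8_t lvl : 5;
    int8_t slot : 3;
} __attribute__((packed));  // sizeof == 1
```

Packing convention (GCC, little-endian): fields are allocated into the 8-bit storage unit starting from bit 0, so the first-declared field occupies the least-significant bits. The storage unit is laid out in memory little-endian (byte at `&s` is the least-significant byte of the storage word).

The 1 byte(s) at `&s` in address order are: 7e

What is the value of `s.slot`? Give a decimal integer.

3

[0]=0x7e (little-endian) → word 0x7e
lvl:5 @ bit 0 → (0x7e>>0)&0x1f = 0x1e
slot:3 @ bit 5 → (0x7e>>5)&0x7 = 0x3  ←
slot signed 3b, MSB=0: value = 3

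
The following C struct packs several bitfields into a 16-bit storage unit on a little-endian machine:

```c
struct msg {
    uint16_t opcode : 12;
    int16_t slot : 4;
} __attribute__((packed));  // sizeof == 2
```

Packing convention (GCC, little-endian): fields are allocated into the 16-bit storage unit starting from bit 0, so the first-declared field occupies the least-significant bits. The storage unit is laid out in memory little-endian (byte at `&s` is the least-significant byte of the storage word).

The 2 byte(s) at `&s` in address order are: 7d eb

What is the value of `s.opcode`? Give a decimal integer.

[0]=0x7d [1]=0xeb (little-endian) → word 0xeb7d
opcode [0+:12] = (word>>0) & 0xfff = 2941  ←
slot [12+:4] = (word>>12) & 0xf = 14

2941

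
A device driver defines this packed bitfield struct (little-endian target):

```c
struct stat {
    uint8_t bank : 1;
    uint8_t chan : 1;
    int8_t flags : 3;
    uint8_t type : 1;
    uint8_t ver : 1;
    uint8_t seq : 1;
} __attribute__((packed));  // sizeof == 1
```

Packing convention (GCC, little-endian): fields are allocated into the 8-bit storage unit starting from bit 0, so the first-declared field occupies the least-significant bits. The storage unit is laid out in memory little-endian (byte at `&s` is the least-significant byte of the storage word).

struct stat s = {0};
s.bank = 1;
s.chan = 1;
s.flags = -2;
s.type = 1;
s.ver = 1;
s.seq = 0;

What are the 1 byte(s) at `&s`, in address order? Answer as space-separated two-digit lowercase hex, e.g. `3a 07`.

bank (1b) val=1 bits=0x1 at bit 0: 0x01
chan (1b) val=1 bits=0x1 at bit 1: 0x03
flags (3b) val=-2 bits=0x6 at bit 2: 0x1b
type (1b) val=1 bits=0x1 at bit 5: 0x3b
ver (1b) val=1 bits=0x1 at bit 6: 0x7b
seq (1b) val=0 bits=0x0 at bit 7: 0x7b
word = 0x7b → little-endian bytes:
  [0]=0x7b

7b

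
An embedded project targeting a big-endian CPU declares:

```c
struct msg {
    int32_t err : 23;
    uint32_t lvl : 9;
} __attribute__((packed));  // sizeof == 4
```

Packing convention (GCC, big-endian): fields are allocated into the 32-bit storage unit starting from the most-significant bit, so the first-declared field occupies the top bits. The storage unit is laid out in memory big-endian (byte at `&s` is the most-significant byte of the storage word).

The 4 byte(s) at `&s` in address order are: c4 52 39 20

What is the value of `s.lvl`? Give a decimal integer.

288

[0]=0xc4 [1]=0x52 [2]=0x39 [3]=0x20 (big-endian) → word 0xc4523920
err [9+:23] = (word>>9) & 0x7fffff = 6433052
lvl [0+:9] = (word>>0) & 0x1ff = 288  ←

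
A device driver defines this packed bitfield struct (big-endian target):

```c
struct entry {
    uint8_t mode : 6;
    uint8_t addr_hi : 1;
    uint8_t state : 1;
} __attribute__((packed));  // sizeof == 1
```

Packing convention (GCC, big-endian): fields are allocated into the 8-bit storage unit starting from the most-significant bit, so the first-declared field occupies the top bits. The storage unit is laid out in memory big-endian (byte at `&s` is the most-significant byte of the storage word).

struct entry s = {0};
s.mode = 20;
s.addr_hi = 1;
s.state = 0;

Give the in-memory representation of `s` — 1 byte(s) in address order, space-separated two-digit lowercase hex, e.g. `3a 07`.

[2+:6] mode=20 & 0x3f = 0x14; word=0x50
[1+:1] addr_hi=1 & 0x1 = 0x1; word=0x52
[0+:1] state=0 & 0x1 = 0x0; word=0x52
word = 0x52 → big-endian bytes:
  [0]=0x52

52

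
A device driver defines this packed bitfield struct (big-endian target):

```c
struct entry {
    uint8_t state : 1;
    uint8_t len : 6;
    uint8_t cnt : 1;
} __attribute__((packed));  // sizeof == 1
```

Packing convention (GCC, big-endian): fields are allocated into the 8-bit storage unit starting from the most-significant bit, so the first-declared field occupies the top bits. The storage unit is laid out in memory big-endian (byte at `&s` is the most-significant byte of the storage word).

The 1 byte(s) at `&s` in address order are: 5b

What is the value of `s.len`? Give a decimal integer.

45

[0]=0x5b (big-endian) → word 0x5b
state:1 @ bit 7 → (0x5b>>7)&0x1 = 0x0
len:6 @ bit 1 → (0x5b>>1)&0x3f = 0x2d  ←
cnt:1 @ bit 0 → (0x5b>>0)&0x1 = 0x1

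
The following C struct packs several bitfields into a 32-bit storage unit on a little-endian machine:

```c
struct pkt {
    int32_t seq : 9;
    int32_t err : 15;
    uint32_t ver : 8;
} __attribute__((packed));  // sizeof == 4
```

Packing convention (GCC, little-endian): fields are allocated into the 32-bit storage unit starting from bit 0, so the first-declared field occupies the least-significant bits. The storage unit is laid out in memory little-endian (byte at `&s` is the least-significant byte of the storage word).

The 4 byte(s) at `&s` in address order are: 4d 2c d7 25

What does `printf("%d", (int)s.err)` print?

-5226

[0]=0x4d [1]=0x2c [2]=0xd7 [3]=0x25 (little-endian) → word 0x25d72c4d
seq:9 @ bit 0 → (0x25d72c4d>>0)&0x1ff = 0x4d
err:15 @ bit 9 → (0x25d72c4d>>9)&0x7fff = 0x6b96  ←
ver:8 @ bit 24 → (0x25d72c4d>>24)&0xff = 0x25
err signed 15b, MSB=1: 27542 - 32768 = -5226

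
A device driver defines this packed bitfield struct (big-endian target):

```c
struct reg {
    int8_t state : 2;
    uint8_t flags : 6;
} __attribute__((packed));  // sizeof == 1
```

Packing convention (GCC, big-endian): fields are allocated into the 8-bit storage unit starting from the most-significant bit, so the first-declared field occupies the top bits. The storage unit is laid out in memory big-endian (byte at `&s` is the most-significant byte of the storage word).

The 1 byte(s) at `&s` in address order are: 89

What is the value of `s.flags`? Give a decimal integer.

[0]=0x89 (big-endian) → word 0x89
state:2 @ bit 6 → (0x89>>6)&0x3 = 0x2
flags:6 @ bit 0 → (0x89>>0)&0x3f = 0x9  ←

9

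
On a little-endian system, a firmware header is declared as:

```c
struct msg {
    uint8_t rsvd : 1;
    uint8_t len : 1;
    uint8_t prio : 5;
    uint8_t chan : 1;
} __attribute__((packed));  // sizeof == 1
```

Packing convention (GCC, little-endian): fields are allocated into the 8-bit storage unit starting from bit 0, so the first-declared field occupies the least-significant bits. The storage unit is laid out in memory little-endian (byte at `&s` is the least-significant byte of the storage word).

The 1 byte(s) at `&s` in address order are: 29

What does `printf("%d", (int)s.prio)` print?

[0]=0x29 (little-endian) → word 0x29
rsvd:1 @ bit 0 → (0x29>>0)&0x1 = 0x1
len:1 @ bit 1 → (0x29>>1)&0x1 = 0x0
prio:5 @ bit 2 → (0x29>>2)&0x1f = 0xa  ←
chan:1 @ bit 7 → (0x29>>7)&0x1 = 0x0

10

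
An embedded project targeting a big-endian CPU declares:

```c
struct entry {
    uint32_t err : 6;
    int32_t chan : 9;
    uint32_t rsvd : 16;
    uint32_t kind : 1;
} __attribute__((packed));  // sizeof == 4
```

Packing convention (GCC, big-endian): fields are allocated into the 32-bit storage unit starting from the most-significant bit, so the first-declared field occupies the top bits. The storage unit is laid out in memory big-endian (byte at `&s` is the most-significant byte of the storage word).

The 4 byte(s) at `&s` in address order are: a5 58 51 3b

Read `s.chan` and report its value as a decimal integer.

[0]=0xa5 [1]=0x58 [2]=0x51 [3]=0x3b (big-endian) → word 0xa558513b
err:6 @ bit 26 → (0xa558513b>>26)&0x3f = 0x29
chan:9 @ bit 17 → (0xa558513b>>17)&0x1ff = 0xac  ←
rsvd:16 @ bit 1 → (0xa558513b>>1)&0xffff = 0x289d
kind:1 @ bit 0 → (0xa558513b>>0)&0x1 = 0x1
chan signed 9b, MSB=0: value = 172

172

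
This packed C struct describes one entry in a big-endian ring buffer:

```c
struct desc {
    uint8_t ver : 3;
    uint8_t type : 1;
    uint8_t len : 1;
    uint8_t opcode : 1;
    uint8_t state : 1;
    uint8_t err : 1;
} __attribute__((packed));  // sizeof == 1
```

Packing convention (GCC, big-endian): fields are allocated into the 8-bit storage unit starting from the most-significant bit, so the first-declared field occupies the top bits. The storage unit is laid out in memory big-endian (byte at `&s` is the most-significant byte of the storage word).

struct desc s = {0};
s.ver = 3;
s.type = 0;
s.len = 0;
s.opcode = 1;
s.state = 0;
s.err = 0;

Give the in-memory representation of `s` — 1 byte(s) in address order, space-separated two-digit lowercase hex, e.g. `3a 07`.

64

ver (3b) val=3 bits=0x3 at bit 5: 0x60
type (1b) val=0 bits=0x0 at bit 4: 0x60
len (1b) val=0 bits=0x0 at bit 3: 0x60
opcode (1b) val=1 bits=0x1 at bit 2: 0x64
state (1b) val=0 bits=0x0 at bit 1: 0x64
err (1b) val=0 bits=0x0 at bit 0: 0x64
word = 0x64 → big-endian bytes:
  [0]=0x64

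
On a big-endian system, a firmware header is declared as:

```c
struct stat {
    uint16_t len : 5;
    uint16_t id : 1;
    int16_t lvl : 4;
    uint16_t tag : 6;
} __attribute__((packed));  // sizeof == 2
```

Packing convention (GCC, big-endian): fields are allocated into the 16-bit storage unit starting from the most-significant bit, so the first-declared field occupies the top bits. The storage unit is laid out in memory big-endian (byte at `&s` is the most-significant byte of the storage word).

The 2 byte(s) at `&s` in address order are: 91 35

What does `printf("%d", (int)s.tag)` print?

[0]=0x91 [1]=0x35 (big-endian) → word 0x9135
len [11+:5] = (word>>11) & 0x1f = 18
id [10+:1] = (word>>10) & 0x1 = 0
lvl [6+:4] = (word>>6) & 0xf = 4
tag [0+:6] = (word>>0) & 0x3f = 53  ←

53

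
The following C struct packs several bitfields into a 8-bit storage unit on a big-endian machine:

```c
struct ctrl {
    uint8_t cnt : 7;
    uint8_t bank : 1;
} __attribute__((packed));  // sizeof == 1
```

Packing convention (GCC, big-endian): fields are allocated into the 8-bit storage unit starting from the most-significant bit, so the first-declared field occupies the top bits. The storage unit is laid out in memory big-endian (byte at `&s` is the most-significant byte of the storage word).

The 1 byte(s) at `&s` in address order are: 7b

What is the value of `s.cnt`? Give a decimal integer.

61

[0]=0x7b (big-endian) → word 0x7b
cnt:7 @ bit 1 → (0x7b>>1)&0x7f = 0x3d  ←
bank:1 @ bit 0 → (0x7b>>0)&0x1 = 0x1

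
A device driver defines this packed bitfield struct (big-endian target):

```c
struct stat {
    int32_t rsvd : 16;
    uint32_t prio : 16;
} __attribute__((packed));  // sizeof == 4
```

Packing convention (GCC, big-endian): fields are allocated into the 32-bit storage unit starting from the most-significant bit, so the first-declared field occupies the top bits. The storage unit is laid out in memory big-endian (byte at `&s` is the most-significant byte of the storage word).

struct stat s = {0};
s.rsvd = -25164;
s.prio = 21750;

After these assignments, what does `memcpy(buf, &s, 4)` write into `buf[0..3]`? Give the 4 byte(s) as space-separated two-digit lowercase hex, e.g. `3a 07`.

rsvd (16b) val=-25164 bits=0x9db4 at bit 16: 0x9db40000
prio (16b) val=21750 bits=0x54f6 at bit 0: 0x9db454f6
word = 0x9db454f6 → big-endian bytes:
  [0]=0x9d  [1]=0xb4  [2]=0x54  [3]=0xf6

9d b4 54 f6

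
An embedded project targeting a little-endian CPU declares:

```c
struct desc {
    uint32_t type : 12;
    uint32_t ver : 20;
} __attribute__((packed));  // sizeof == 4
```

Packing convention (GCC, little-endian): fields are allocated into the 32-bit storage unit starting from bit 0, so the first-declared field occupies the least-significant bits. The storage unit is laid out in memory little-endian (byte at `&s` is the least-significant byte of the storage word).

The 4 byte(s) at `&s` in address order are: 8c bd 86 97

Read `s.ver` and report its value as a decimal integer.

620651

[0]=0x8c [1]=0xbd [2]=0x86 [3]=0x97 (little-endian) → word 0x9786bd8c
type [0+:12] = (word>>0) & 0xfff = 3468
ver [12+:20] = (word>>12) & 0xfffff = 620651  ←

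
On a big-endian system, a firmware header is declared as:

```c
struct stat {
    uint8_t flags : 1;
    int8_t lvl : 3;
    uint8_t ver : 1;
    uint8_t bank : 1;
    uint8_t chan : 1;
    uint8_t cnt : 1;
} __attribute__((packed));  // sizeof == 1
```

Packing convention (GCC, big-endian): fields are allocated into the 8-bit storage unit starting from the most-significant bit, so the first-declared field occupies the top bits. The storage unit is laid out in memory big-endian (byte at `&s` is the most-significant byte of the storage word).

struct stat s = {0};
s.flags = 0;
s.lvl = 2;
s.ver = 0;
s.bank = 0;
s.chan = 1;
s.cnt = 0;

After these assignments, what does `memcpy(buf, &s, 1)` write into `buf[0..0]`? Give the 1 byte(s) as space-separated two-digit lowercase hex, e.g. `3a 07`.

22

flags (1b) val=0 bits=0x0 at bit 7: 0x00
lvl (3b) val=2 bits=0x2 at bit 4: 0x20
ver (1b) val=0 bits=0x0 at bit 3: 0x20
bank (1b) val=0 bits=0x0 at bit 2: 0x20
chan (1b) val=1 bits=0x1 at bit 1: 0x22
cnt (1b) val=0 bits=0x0 at bit 0: 0x22
word = 0x22 → big-endian bytes:
  [0]=0x22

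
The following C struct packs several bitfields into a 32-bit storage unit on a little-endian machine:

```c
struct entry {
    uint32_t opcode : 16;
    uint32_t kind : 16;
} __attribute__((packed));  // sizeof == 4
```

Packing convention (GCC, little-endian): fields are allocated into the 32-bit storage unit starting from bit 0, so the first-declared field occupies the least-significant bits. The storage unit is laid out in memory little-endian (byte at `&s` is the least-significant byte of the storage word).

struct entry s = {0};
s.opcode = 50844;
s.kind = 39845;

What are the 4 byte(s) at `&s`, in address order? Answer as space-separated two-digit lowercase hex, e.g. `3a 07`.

9c c6 a5 9b

opcode (16b) val=50844 bits=0xc69c at bit 0: 0x0000c69c
kind (16b) val=39845 bits=0x9ba5 at bit 16: 0x9ba5c69c
word = 0x9ba5c69c → little-endian bytes:
  [0]=0x9c  [1]=0xc6  [2]=0xa5  [3]=0x9b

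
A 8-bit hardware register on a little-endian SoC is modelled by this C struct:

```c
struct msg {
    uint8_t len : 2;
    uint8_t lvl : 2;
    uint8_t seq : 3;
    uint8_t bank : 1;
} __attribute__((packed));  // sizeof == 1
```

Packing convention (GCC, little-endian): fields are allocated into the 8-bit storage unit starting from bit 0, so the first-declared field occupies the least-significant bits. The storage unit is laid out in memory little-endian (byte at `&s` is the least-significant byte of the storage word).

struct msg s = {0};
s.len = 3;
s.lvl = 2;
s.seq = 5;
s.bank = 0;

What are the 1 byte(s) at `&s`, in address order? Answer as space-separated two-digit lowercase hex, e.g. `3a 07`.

len:2 = 3 → 0x3 << 0 → word 0x03
lvl:2 = 2 → 0x2 << 2 → word 0x0b
seq:3 = 5 → 0x5 << 4 → word 0x5b
bank:1 = 0 → 0x0 << 7 → word 0x5b
word = 0x5b → little-endian bytes:
  [0]=0x5b

5b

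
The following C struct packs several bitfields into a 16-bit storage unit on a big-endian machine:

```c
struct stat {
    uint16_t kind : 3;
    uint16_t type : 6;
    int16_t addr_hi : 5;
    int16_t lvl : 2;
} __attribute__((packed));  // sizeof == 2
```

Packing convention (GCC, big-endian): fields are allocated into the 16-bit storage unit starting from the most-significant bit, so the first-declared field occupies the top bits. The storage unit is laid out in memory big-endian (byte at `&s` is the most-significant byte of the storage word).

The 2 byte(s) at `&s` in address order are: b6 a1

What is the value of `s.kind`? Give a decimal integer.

5

[0]=0xb6 [1]=0xa1 (big-endian) → word 0xb6a1
kind:3 @ bit 13 → (0xb6a1>>13)&0x7 = 0x5  ←
type:6 @ bit 7 → (0xb6a1>>7)&0x3f = 0x2d
addr_hi:5 @ bit 2 → (0xb6a1>>2)&0x1f = 0x8
lvl:2 @ bit 0 → (0xb6a1>>0)&0x3 = 0x1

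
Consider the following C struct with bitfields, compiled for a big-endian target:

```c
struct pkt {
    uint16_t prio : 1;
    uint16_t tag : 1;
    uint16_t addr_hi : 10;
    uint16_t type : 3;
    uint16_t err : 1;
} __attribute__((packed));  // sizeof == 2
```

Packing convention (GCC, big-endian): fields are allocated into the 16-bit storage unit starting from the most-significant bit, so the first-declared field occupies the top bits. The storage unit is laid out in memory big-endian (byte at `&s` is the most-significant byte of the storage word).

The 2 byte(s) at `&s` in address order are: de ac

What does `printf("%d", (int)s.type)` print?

6

[0]=0xde [1]=0xac (big-endian) → word 0xdeac
prio [15+:1] = (word>>15) & 0x1 = 1
tag [14+:1] = (word>>14) & 0x1 = 1
addr_hi [4+:10] = (word>>4) & 0x3ff = 490
type [1+:3] = (word>>1) & 0x7 = 6  ←
err [0+:1] = (word>>0) & 0x1 = 0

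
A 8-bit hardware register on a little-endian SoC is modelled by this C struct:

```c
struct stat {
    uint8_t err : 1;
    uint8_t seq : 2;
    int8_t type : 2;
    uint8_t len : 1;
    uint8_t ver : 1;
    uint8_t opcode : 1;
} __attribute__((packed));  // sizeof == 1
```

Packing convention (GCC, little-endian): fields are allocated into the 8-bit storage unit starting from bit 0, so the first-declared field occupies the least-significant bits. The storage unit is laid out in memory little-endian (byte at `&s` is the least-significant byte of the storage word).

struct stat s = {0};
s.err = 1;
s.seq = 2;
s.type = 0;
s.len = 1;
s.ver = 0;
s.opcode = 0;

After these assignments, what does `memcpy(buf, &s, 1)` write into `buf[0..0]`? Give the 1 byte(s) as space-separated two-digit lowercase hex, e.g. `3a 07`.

25

[0+:1] err=1 & 0x1 = 0x1; word=0x01
[1+:2] seq=2 & 0x3 = 0x2; word=0x05
[3+:2] type=0 & 0x3 = 0x0; word=0x05
[5+:1] len=1 & 0x1 = 0x1; word=0x25
[6+:1] ver=0 & 0x1 = 0x0; word=0x25
[7+:1] opcode=0 & 0x1 = 0x0; word=0x25
word = 0x25 → little-endian bytes:
  [0]=0x25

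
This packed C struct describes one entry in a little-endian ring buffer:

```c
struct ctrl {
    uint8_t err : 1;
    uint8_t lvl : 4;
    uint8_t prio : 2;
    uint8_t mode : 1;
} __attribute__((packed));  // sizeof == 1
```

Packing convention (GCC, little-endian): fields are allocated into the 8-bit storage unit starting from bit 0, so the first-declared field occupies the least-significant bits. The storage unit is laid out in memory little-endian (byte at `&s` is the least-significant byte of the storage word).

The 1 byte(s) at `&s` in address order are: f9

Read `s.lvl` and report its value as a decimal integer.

[0]=0xf9 (little-endian) → word 0xf9
err:1 @ bit 0 → (0xf9>>0)&0x1 = 0x1
lvl:4 @ bit 1 → (0xf9>>1)&0xf = 0xc  ←
prio:2 @ bit 5 → (0xf9>>5)&0x3 = 0x3
mode:1 @ bit 7 → (0xf9>>7)&0x1 = 0x1

12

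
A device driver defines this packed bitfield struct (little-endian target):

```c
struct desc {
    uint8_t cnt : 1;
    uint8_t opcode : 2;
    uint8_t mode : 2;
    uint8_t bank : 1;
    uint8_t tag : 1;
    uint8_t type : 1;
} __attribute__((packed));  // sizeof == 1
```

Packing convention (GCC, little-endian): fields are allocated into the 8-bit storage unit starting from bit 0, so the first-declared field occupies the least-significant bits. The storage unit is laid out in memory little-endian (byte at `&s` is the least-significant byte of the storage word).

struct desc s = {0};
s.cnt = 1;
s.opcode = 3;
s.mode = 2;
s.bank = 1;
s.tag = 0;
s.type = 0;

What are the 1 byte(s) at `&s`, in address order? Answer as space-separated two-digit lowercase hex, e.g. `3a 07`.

37

cnt (1b) val=1 bits=0x1 at bit 0: 0x01
opcode (2b) val=3 bits=0x3 at bit 1: 0x07
mode (2b) val=2 bits=0x2 at bit 3: 0x17
bank (1b) val=1 bits=0x1 at bit 5: 0x37
tag (1b) val=0 bits=0x0 at bit 6: 0x37
type (1b) val=0 bits=0x0 at bit 7: 0x37
word = 0x37 → little-endian bytes:
  [0]=0x37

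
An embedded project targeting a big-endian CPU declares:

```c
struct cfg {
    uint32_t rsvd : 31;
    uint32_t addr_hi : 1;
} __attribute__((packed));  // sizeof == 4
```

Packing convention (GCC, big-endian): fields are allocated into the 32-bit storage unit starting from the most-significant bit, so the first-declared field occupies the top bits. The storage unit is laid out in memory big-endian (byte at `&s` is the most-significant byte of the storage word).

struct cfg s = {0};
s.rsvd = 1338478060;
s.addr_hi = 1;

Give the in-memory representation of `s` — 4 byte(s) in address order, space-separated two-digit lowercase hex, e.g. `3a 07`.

[1+:31] rsvd=1338478060 & 0x7fffffff = 0x4fc78dec; word=0x9f8f1bd8
[0+:1] addr_hi=1 & 0x1 = 0x1; word=0x9f8f1bd9
word = 0x9f8f1bd9 → big-endian bytes:
  [0]=0x9f  [1]=0x8f  [2]=0x1b  [3]=0xd9

9f 8f 1b d9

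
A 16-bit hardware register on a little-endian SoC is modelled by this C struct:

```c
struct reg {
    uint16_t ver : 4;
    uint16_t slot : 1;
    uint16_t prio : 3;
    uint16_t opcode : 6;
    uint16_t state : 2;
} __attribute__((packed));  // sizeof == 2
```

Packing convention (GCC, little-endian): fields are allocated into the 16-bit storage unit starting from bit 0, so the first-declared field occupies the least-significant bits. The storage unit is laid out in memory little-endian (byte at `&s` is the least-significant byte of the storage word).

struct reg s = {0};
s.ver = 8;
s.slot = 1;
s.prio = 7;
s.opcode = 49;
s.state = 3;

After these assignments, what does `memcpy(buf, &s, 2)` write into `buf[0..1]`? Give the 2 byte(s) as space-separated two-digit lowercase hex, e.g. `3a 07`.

f8 f1

ver:4 = 8 → 0x8 << 0 → word 0x0008
slot:1 = 1 → 0x1 << 4 → word 0x0018
prio:3 = 7 → 0x7 << 5 → word 0x00f8
opcode:6 = 49 → 0x31 << 8 → word 0x31f8
state:2 = 3 → 0x3 << 14 → word 0xf1f8
word = 0xf1f8 → little-endian bytes:
  [0]=0xf8  [1]=0xf1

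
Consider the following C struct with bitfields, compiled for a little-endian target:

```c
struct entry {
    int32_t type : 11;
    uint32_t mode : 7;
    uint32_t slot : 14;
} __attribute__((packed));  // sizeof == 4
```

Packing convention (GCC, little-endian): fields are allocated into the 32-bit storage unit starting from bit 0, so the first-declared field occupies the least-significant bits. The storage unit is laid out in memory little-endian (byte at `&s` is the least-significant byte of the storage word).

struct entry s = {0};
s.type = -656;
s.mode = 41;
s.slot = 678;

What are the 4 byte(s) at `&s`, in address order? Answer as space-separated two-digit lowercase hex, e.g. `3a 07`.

70 4d 99 0a

type:11 = -656 → 0x570 << 0 → word 0x00000570
mode:7 = 41 → 0x29 << 11 → word 0x00014d70
slot:14 = 678 → 0x2a6 << 18 → word 0x0a994d70
word = 0x0a994d70 → little-endian bytes:
  [0]=0x70  [1]=0x4d  [2]=0x99  [3]=0x0a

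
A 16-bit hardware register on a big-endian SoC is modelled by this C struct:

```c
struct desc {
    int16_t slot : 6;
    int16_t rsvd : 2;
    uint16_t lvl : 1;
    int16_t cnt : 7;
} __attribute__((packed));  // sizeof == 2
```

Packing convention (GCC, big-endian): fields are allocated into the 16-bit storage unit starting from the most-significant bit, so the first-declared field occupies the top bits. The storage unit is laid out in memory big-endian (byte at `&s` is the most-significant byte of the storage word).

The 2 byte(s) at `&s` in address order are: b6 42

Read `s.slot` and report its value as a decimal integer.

[0]=0xb6 [1]=0x42 (big-endian) → word 0xb642
slot:6 @ bit 10 → (0xb642>>10)&0x3f = 0x2d  ←
rsvd:2 @ bit 8 → (0xb642>>8)&0x3 = 0x2
lvl:1 @ bit 7 → (0xb642>>7)&0x1 = 0x0
cnt:7 @ bit 0 → (0xb642>>0)&0x7f = 0x42
slot signed 6b, MSB=1: 45 - 64 = -19

-19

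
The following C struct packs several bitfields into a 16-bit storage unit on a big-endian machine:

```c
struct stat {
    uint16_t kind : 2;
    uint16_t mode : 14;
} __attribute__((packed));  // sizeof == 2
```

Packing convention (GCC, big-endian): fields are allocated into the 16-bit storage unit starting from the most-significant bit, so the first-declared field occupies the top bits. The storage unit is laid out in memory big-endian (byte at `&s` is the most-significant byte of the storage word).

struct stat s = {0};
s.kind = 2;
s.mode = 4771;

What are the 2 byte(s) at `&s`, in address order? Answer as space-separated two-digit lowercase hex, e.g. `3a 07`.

92 a3

[14+:2] kind=2 & 0x3 = 0x2; word=0x8000
[0+:14] mode=4771 & 0x3fff = 0x12a3; word=0x92a3
word = 0x92a3 → big-endian bytes:
  [0]=0x92  [1]=0xa3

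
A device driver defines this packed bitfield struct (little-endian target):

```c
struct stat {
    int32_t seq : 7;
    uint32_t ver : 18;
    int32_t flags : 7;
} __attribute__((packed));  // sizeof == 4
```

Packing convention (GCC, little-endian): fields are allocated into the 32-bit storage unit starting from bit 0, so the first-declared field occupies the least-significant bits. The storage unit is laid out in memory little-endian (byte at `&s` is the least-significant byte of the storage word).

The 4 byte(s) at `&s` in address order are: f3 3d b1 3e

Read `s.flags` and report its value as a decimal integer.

[0]=0xf3 [1]=0x3d [2]=0xb1 [3]=0x3e (little-endian) → word 0x3eb13df3
seq:7 @ bit 0 → (0x3eb13df3>>0)&0x7f = 0x73
ver:18 @ bit 7 → (0x3eb13df3>>7)&0x3ffff = 0x1627b
flags:7 @ bit 25 → (0x3eb13df3>>25)&0x7f = 0x1f  ←
flags signed 7b, MSB=0: value = 31

31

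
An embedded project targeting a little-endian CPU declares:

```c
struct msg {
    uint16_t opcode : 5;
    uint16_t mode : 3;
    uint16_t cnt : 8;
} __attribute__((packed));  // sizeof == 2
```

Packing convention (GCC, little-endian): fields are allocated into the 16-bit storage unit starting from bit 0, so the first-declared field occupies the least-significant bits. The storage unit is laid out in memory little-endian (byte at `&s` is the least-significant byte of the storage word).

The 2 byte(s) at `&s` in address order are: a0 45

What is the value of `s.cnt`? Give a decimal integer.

[0]=0xa0 [1]=0x45 (little-endian) → word 0x45a0
opcode:5 @ bit 0 → (0x45a0>>0)&0x1f = 0x0
mode:3 @ bit 5 → (0x45a0>>5)&0x7 = 0x5
cnt:8 @ bit 8 → (0x45a0>>8)&0xff = 0x45  ←

69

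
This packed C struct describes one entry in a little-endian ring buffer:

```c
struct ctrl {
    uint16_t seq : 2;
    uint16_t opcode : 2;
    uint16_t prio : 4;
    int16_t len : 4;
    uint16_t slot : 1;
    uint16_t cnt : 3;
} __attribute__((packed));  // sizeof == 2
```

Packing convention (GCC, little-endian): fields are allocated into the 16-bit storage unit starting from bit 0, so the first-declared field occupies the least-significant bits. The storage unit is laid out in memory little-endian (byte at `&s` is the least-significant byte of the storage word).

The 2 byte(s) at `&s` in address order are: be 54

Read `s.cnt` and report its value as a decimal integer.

[0]=0xbe [1]=0x54 (little-endian) → word 0x54be
seq [0+:2] = (word>>0) & 0x3 = 2
opcode [2+:2] = (word>>2) & 0x3 = 3
prio [4+:4] = (word>>4) & 0xf = 11
len [8+:4] = (word>>8) & 0xf = 4
slot [12+:1] = (word>>12) & 0x1 = 1
cnt [13+:3] = (word>>13) & 0x7 = 2  ←

2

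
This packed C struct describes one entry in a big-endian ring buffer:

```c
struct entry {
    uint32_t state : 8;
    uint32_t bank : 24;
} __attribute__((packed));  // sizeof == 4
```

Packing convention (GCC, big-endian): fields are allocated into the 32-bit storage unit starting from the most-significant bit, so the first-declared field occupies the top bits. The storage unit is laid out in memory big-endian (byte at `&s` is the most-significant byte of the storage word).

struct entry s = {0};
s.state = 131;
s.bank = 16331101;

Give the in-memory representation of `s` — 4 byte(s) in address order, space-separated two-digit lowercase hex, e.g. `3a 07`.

83 f9 31 5d

state:8 = 131 → 0x83 << 24 → word 0x83000000
bank:24 = 16331101 → 0xf9315d << 0 → word 0x83f9315d
word = 0x83f9315d → big-endian bytes:
  [0]=0x83  [1]=0xf9  [2]=0x31  [3]=0x5d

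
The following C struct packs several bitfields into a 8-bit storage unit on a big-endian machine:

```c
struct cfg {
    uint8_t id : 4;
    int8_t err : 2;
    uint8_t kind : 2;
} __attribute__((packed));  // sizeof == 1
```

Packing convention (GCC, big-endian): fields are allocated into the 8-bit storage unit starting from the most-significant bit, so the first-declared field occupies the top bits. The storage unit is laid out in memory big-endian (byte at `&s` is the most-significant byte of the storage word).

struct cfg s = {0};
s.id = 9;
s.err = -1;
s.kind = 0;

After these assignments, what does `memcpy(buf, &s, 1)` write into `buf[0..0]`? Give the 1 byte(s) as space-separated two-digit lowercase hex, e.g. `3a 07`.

[4+:4] id=9 & 0xf = 0x9; word=0x90
[2+:2] err=-1 & 0x3 = 0x3; word=0x9c
[0+:2] kind=0 & 0x3 = 0x0; word=0x9c
word = 0x9c → big-endian bytes:
  [0]=0x9c

9c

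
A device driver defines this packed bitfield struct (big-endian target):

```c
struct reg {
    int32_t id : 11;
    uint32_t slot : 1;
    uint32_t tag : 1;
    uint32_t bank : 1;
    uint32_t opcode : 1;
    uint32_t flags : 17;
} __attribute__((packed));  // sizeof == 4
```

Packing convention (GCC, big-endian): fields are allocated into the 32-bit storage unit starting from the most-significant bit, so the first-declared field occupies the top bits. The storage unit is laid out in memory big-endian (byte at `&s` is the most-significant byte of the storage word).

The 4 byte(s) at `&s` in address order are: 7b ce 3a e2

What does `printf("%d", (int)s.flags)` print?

15074

[0]=0x7b [1]=0xce [2]=0x3a [3]=0xe2 (big-endian) → word 0x7bce3ae2
id:11 @ bit 21 → (0x7bce3ae2>>21)&0x7ff = 0x3de
slot:1 @ bit 20 → (0x7bce3ae2>>20)&0x1 = 0x0
tag:1 @ bit 19 → (0x7bce3ae2>>19)&0x1 = 0x1
bank:1 @ bit 18 → (0x7bce3ae2>>18)&0x1 = 0x1
opcode:1 @ bit 17 → (0x7bce3ae2>>17)&0x1 = 0x1
flags:17 @ bit 0 → (0x7bce3ae2>>0)&0x1ffff = 0x3ae2  ←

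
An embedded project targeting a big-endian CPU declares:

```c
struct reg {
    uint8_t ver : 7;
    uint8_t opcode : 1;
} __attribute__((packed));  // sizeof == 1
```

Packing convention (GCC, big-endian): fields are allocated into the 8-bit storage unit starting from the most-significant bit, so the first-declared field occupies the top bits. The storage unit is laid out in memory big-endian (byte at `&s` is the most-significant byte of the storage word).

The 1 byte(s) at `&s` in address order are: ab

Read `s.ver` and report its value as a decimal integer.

85

[0]=0xab (big-endian) → word 0xab
ver:7 @ bit 1 → (0xab>>1)&0x7f = 0x55  ←
opcode:1 @ bit 0 → (0xab>>0)&0x1 = 0x1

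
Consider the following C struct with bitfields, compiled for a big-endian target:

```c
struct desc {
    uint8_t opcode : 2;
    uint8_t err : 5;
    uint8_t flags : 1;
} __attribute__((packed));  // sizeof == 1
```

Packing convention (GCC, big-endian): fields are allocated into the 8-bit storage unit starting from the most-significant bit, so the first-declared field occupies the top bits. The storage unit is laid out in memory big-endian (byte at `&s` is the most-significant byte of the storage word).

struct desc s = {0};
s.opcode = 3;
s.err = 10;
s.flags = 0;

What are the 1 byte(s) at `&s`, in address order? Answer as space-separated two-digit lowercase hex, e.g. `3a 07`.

d4

[6+:2] opcode=3 & 0x3 = 0x3; word=0xc0
[1+:5] err=10 & 0x1f = 0xa; word=0xd4
[0+:1] flags=0 & 0x1 = 0x0; word=0xd4
word = 0xd4 → big-endian bytes:
  [0]=0xd4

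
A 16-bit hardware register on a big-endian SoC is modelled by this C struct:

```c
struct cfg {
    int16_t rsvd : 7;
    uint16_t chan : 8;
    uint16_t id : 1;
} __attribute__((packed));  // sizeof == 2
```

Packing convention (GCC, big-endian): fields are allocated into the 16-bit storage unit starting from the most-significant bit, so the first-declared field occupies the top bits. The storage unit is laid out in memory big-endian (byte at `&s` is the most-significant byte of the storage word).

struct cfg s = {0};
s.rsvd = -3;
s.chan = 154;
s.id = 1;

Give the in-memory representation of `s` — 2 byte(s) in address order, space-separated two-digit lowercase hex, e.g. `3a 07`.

rsvd:7 = -3 → 0x7d << 9 → word 0xfa00
chan:8 = 154 → 0x9a << 1 → word 0xfb34
id:1 = 1 → 0x1 << 0 → word 0xfb35
word = 0xfb35 → big-endian bytes:
  [0]=0xfb  [1]=0x35

fb 35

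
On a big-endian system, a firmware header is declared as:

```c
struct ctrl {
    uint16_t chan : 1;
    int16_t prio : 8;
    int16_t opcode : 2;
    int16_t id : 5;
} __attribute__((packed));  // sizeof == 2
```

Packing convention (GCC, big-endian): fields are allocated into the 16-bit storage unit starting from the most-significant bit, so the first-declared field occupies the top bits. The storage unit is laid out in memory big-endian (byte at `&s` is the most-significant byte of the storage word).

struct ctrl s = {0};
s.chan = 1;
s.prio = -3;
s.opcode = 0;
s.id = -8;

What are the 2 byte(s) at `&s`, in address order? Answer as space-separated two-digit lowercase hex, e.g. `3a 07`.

fe 98

[15+:1] chan=1 & 0x1 = 0x1; word=0x8000
[7+:8] prio=-3 & 0xff = 0xfd; word=0xfe80
[5+:2] opcode=0 & 0x3 = 0x0; word=0xfe80
[0+:5] id=-8 & 0x1f = 0x18; word=0xfe98
word = 0xfe98 → big-endian bytes:
  [0]=0xfe  [1]=0x98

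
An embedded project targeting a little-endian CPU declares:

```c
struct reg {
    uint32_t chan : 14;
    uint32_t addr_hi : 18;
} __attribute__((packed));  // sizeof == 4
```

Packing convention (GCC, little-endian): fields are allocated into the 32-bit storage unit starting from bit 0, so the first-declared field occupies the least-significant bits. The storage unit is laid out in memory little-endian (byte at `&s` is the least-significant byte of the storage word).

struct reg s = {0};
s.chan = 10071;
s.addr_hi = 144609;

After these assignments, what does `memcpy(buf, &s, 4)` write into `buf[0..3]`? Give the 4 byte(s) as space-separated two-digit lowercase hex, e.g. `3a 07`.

57 67 38 8d

[0+:14] chan=10071 & 0x3fff = 0x2757; word=0x00002757
[14+:18] addr_hi=144609 & 0x3ffff = 0x234e1; word=0x8d386757
word = 0x8d386757 → little-endian bytes:
  [0]=0x57  [1]=0x67  [2]=0x38  [3]=0x8d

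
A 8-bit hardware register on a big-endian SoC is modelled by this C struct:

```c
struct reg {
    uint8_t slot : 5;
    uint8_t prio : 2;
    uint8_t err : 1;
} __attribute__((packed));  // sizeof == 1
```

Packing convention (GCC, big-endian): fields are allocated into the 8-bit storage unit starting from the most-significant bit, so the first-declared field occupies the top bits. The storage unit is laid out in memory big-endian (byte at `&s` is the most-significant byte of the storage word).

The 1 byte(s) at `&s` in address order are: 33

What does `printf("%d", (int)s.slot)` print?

[0]=0x33 (big-endian) → word 0x33
slot [3+:5] = (word>>3) & 0x1f = 6  ←
prio [1+:2] = (word>>1) & 0x3 = 1
err [0+:1] = (word>>0) & 0x1 = 1

6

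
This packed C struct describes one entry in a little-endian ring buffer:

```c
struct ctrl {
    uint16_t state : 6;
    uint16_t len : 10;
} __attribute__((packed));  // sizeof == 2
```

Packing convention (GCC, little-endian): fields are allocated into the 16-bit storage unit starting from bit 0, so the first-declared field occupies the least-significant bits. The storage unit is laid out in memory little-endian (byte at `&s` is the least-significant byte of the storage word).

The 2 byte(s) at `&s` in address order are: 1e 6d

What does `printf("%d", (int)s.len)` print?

[0]=0x1e [1]=0x6d (little-endian) → word 0x6d1e
state [0+:6] = (word>>0) & 0x3f = 30
len [6+:10] = (word>>6) & 0x3ff = 436  ←

436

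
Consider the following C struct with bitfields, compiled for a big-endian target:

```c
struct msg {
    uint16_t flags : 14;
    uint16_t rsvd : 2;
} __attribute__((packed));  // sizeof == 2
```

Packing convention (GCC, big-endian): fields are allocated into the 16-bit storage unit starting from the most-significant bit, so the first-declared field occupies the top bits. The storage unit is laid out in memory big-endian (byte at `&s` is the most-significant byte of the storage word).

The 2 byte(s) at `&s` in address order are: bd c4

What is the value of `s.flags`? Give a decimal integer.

[0]=0xbd [1]=0xc4 (big-endian) → word 0xbdc4
flags:14 @ bit 2 → (0xbdc4>>2)&0x3fff = 0x2f71  ←
rsvd:2 @ bit 0 → (0xbdc4>>0)&0x3 = 0x0

12145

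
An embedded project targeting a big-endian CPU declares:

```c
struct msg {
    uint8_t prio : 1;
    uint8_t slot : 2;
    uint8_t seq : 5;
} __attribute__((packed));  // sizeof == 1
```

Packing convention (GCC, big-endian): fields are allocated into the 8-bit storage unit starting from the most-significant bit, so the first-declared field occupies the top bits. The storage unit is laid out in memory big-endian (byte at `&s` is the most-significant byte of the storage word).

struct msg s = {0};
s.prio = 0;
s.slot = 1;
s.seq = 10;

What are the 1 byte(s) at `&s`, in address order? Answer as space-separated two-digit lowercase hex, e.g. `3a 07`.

2a

prio:1 = 0 → 0x0 << 7 → word 0x00
slot:2 = 1 → 0x1 << 5 → word 0x20
seq:5 = 10 → 0xa << 0 → word 0x2a
word = 0x2a → big-endian bytes:
  [0]=0x2a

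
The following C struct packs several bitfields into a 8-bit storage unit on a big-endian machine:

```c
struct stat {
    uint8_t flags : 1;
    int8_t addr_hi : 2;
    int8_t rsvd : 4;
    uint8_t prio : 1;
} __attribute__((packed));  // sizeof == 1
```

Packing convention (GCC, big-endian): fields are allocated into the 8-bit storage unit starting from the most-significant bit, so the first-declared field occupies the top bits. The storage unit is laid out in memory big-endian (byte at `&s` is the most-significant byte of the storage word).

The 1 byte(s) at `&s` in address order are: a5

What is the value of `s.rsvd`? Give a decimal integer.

2

[0]=0xa5 (big-endian) → word 0xa5
flags [7+:1] = (word>>7) & 0x1 = 1
addr_hi [5+:2] = (word>>5) & 0x3 = 1
rsvd [1+:4] = (word>>1) & 0xf = 2  ←
prio [0+:1] = (word>>0) & 0x1 = 1
rsvd signed 4b, MSB=0: value = 2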